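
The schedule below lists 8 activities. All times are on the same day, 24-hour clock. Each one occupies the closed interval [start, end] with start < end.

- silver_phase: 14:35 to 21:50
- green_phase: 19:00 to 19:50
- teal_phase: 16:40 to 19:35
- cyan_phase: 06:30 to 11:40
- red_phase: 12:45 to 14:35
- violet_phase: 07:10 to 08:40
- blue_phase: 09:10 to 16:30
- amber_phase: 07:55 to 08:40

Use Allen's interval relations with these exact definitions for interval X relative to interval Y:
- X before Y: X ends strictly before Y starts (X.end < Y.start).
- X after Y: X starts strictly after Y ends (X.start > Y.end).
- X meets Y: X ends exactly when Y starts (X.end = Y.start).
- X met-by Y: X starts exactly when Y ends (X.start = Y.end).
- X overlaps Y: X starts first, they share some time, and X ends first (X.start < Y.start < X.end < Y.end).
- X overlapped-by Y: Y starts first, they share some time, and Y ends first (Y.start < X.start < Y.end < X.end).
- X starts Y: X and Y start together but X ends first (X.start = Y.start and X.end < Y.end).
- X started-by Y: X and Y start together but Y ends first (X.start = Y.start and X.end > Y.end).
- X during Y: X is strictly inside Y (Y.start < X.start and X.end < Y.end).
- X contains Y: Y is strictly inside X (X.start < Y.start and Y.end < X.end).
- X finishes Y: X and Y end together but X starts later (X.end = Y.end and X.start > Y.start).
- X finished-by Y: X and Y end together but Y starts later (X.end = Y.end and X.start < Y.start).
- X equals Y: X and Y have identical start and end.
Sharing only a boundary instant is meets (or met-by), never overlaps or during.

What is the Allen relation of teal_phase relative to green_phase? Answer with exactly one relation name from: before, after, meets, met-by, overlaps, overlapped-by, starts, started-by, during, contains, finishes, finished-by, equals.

teal_phase = [16:40, 19:35]; green_phase = [19:00, 19:50].
Compare endpoints: teal_phase.start < green_phase.start, teal_phase.start < green_phase.end, teal_phase.end > green_phase.start, teal_phase.end < green_phase.end.
That pattern is 'overlaps'.

overlaps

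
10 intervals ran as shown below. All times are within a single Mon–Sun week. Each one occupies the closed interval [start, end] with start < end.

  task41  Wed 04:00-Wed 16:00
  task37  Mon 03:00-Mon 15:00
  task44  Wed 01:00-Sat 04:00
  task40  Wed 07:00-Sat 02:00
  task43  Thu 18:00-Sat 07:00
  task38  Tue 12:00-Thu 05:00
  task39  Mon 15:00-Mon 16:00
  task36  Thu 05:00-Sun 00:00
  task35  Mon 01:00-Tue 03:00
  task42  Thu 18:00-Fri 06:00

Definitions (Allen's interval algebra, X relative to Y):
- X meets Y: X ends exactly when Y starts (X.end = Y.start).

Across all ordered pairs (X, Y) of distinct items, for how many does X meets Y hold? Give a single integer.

Checking all 90 ordered pairs for relation 'meets'; matching pairs in alphabetical order:
(task37, task39): task37 meets task39 ✓
(task38, task36): task38 meets task36 ✓
Count: 2.

2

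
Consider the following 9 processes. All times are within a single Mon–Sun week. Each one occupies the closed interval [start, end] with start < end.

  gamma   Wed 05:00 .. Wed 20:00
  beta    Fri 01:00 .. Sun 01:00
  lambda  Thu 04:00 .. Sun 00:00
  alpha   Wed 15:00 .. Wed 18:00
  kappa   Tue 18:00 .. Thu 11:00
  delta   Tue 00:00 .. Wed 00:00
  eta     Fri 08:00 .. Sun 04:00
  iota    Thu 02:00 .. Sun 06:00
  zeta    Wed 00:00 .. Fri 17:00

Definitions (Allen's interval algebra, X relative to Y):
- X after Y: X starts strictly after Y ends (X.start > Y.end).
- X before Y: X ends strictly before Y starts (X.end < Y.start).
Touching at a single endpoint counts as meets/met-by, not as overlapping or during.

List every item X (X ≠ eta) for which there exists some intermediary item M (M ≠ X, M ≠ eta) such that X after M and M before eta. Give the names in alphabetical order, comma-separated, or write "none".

Target eta = [Fri 08:00, Sun 04:00].
Intermediaries M with M before eta: alpha, delta, gamma, kappa.
Via alpha — items with X after alpha: beta, iota, lambda.
Via delta — items with X after delta: alpha, beta, gamma, iota, lambda.
Via gamma — items with X after gamma: beta, iota, lambda.
Via kappa — items with X after kappa: beta.
Union: alpha, beta, gamma, iota, lambda.

alpha, beta, gamma, iota, lambda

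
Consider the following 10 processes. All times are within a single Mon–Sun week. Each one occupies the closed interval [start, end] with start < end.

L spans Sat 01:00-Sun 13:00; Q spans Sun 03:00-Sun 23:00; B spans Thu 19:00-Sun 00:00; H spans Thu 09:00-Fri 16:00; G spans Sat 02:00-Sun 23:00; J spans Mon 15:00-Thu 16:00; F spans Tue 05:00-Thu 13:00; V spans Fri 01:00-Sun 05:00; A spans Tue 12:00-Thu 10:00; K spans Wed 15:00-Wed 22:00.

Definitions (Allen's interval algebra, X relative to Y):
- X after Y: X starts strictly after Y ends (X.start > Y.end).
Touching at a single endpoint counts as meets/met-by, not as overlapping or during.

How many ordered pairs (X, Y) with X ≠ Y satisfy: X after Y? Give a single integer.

Checking all 90 ordered pairs for relation 'after'; matching pairs in alphabetical order:
(B, A): B after A ✓
(B, F): B after F ✓
(B, J): B after J ✓
(B, K): B after K ✓
(G, A): G after A ✓
(G, F): G after F ✓
(G, H): G after H ✓
(G, J): G after J ✓
(G, K): G after K ✓
(H, K): H after K ✓
(L, A): L after A ✓
(L, F): L after F ✓
(L, H): L after H ✓
(L, J): L after J ✓
(L, K): L after K ✓
(Q, A): Q after A ✓
(Q, B): Q after B ✓
(Q, F): Q after F ✓
(Q, H): Q after H ✓
(Q, J): Q after J ✓
(Q, K): Q after K ✓
(V, A): V after A ✓
(V, F): V after F ✓
(V, J): V after J ✓
... plus 1 further pairs not listed.
Count: 25.

25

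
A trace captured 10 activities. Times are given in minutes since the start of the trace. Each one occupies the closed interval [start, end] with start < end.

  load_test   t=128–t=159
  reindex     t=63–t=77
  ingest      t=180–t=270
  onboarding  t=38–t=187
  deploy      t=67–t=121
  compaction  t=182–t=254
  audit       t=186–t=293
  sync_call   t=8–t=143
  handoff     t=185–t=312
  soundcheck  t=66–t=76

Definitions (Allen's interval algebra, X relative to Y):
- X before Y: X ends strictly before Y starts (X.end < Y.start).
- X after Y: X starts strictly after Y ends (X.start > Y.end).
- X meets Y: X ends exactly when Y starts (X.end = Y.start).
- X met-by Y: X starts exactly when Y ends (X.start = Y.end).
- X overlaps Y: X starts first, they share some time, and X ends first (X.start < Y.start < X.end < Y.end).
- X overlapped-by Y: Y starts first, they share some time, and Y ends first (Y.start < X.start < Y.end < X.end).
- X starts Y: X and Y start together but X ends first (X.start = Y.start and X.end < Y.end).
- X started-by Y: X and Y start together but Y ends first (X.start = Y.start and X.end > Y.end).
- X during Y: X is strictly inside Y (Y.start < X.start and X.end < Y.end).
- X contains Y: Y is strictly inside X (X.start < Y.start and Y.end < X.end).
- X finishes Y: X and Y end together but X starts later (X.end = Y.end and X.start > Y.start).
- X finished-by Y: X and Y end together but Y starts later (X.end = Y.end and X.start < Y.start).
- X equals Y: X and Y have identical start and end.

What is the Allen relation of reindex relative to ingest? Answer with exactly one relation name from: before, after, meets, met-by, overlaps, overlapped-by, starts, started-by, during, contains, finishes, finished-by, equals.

reindex = [t=63, t=77]; ingest = [t=180, t=270].
Compare endpoints: reindex.start < ingest.start, reindex.start < ingest.end, reindex.end < ingest.start, reindex.end < ingest.end.
That pattern is 'before'.

before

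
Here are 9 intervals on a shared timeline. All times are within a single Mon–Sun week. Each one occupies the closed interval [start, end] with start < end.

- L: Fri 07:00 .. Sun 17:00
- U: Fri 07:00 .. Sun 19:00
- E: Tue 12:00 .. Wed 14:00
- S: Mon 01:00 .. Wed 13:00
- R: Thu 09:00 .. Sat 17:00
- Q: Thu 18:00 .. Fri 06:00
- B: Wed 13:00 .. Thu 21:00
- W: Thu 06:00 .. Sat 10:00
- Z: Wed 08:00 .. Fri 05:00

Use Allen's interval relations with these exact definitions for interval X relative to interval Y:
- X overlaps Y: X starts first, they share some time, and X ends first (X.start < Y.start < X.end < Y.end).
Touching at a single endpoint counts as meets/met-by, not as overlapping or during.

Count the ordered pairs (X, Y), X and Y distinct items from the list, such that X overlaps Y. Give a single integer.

Checking all 72 ordered pairs for relation 'overlaps'; matching pairs in alphabetical order:
(B, Q): B overlaps Q ✓
(B, R): B overlaps R ✓
(B, W): B overlaps W ✓
(E, B): E overlaps B ✓
(E, Z): E overlaps Z ✓
(R, L): R overlaps L ✓
(R, U): R overlaps U ✓
(S, E): S overlaps E ✓
(S, Z): S overlaps Z ✓
(W, L): W overlaps L ✓
(W, R): W overlaps R ✓
(W, U): W overlaps U ✓
(Z, Q): Z overlaps Q ✓
(Z, R): Z overlaps R ✓
(Z, W): Z overlaps W ✓
Count: 15.

15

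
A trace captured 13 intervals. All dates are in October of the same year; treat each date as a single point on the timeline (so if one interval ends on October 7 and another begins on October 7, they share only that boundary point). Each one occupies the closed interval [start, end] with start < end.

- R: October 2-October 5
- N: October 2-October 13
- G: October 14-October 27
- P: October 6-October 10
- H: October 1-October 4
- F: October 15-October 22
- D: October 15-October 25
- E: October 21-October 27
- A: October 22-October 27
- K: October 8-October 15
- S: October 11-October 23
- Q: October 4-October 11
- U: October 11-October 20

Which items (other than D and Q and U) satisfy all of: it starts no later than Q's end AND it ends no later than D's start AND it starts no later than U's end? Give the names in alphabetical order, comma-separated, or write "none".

H, K, N, P, R

Conditions: its start is no later than Q's end (X.start <= October 11) AND its end is no later than D's start (X.end <= October 15) AND its start is no later than U's end (X.start <= October 20).
A: start October 22 <= October 11? ✗; end October 27 <= October 15? ✗; start October 22 <= October 20? ✗ → no.
E: start October 21 <= October 11? ✗; end October 27 <= October 15? ✗; start October 21 <= October 20? ✗ → no.
F: start October 15 <= October 11? ✗; end October 22 <= October 15? ✗; start October 15 <= October 20? ✓ → no.
G: start October 14 <= October 11? ✗; end October 27 <= October 15? ✗; start October 14 <= October 20? ✓ → no.
H: start October 1 <= October 11? ✓; end October 4 <= October 15? ✓; start October 1 <= October 20? ✓ → yes.
K: start October 8 <= October 11? ✓; end October 15 <= October 15? ✓; start October 8 <= October 20? ✓ → yes.
N: start October 2 <= October 11? ✓; end October 13 <= October 15? ✓; start October 2 <= October 20? ✓ → yes.
P: start October 6 <= October 11? ✓; end October 10 <= October 15? ✓; start October 6 <= October 20? ✓ → yes.
R: start October 2 <= October 11? ✓; end October 5 <= October 15? ✓; start October 2 <= October 20? ✓ → yes.
S: start October 11 <= October 11? ✓; end October 23 <= October 15? ✗; start October 11 <= October 20? ✓ → no.
Result: H, K, N, P, R.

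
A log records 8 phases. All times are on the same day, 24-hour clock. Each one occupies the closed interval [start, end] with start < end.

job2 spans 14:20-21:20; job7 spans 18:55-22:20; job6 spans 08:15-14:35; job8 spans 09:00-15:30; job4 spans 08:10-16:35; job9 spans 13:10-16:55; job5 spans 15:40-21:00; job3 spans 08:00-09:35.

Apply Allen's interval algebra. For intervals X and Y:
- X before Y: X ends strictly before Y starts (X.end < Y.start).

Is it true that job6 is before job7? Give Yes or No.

job6 = [08:15, 14:35], job7 = [18:55, 22:20].
Actual relation of job6 to job7: before.
Asked whether 'before' holds → Yes.

Yes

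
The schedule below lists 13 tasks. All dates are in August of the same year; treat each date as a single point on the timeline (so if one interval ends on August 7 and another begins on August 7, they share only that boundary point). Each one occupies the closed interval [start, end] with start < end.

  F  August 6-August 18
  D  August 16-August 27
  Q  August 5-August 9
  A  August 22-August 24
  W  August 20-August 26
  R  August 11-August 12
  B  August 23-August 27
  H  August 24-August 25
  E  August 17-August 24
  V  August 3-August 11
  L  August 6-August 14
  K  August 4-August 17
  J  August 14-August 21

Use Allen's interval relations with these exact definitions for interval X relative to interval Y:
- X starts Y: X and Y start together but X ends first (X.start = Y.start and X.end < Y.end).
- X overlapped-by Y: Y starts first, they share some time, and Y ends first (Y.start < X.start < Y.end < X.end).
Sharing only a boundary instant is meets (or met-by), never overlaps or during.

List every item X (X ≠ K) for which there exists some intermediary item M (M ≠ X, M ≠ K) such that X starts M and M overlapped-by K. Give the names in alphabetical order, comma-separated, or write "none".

Target K = [August 4, August 17].
Intermediaries M with M overlapped-by K: D, F, J.
Via D — items with X starts D: none.
Via F — items with X starts F: L.
Via J — items with X starts J: none.
Union: L.

L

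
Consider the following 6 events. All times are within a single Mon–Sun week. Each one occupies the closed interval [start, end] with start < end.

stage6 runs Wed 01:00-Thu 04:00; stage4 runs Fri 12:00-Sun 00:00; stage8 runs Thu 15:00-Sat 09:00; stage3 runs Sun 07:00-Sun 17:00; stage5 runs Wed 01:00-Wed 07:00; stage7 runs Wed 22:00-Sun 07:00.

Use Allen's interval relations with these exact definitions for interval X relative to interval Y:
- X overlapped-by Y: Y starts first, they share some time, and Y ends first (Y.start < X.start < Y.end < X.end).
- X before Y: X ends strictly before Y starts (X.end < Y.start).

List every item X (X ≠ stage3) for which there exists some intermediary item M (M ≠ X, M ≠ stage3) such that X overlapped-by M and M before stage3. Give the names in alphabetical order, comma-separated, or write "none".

stage4, stage7

Target stage3 = [Sun 07:00, Sun 17:00].
Intermediaries M with M before stage3: stage4, stage5, stage6, stage8.
Via stage4 — items with X overlapped-by stage4: none.
Via stage5 — items with X overlapped-by stage5: none.
Via stage6 — items with X overlapped-by stage6: stage7.
Via stage8 — items with X overlapped-by stage8: stage4.
Union: stage4, stage7.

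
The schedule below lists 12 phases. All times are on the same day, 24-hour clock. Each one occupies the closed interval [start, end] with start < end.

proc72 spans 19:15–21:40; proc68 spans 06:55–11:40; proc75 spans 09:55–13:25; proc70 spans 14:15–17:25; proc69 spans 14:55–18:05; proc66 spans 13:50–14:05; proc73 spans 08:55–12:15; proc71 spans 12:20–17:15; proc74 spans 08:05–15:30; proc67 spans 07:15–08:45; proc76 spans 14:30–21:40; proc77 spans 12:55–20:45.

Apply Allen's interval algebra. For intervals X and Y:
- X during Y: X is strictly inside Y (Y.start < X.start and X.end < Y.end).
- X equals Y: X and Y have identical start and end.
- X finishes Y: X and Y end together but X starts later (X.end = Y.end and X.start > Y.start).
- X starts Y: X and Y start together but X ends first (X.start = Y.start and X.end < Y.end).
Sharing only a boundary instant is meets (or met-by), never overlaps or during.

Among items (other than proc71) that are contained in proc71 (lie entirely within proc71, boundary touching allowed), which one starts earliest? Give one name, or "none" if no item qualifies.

Target proc71 = [12:20, 17:15].
proc66 [13:50, 14:05] → during → candidate.
proc67 [07:15, 08:45] → before → excluded.
proc68 [06:55, 11:40] → before → excluded.
proc69 [14:55, 18:05] → overlapped-by → excluded.
proc70 [14:15, 17:25] → overlapped-by → excluded.
proc72 [19:15, 21:40] → after → excluded.
proc73 [08:55, 12:15] → before → excluded.
proc74 [08:05, 15:30] → overlaps → excluded.
proc75 [09:55, 13:25] → overlaps → excluded.
proc76 [14:30, 21:40] → overlapped-by → excluded.
proc77 [12:55, 20:45] → overlapped-by → excluded.
Among candidates, earliest start is 13:50 → proc66.

proc66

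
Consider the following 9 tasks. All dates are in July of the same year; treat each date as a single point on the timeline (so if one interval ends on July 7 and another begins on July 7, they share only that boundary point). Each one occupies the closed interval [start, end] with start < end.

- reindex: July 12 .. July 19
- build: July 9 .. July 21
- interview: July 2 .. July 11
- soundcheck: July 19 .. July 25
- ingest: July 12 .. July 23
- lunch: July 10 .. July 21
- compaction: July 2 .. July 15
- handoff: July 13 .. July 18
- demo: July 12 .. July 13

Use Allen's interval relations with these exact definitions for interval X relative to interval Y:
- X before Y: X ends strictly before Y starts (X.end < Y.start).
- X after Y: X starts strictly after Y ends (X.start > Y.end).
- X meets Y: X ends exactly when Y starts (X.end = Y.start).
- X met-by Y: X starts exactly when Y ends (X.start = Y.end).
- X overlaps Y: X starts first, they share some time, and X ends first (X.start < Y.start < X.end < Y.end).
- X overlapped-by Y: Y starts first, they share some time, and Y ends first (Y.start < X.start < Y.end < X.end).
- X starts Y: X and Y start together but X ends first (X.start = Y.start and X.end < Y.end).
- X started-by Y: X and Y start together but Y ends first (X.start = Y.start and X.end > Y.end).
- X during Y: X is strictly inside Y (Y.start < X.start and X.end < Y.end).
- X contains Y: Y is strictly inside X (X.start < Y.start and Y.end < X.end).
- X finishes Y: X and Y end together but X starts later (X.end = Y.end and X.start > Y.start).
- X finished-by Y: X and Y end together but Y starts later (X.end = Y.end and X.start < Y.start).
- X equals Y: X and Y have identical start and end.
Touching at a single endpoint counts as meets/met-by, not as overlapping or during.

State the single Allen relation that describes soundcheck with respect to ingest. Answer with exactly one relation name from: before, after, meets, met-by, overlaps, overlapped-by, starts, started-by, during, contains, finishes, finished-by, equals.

soundcheck = [July 19, July 25]; ingest = [July 12, July 23].
Compare endpoints: soundcheck.start > ingest.start, soundcheck.start < ingest.end, soundcheck.end > ingest.start, soundcheck.end > ingest.end.
That pattern is 'overlapped-by'.

overlapped-by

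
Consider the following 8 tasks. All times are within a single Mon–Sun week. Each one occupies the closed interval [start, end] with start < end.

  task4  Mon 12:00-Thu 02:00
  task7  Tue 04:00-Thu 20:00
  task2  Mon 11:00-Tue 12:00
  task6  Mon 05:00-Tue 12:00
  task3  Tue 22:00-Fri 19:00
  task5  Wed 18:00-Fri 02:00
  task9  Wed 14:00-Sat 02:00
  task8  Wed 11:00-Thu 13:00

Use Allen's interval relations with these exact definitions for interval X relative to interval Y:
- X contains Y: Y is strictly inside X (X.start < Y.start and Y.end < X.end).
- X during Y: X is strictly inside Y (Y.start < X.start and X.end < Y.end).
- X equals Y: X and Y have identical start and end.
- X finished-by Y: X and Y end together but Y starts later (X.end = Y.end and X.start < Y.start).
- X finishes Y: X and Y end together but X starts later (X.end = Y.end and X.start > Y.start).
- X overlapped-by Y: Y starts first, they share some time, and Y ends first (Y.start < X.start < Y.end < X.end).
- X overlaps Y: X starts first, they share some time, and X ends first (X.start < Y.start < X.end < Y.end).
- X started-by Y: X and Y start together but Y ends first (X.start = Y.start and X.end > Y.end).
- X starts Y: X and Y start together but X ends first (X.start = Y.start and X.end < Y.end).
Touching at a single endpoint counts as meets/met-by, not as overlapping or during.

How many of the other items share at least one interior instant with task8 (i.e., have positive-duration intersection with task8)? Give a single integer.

5

Target task8 = [Wed 11:00, Thu 13:00].
task2 [Mon 11:00, Tue 12:00] → before → no.
task3 [Tue 22:00, Fri 19:00] → contains → counts.
task4 [Mon 12:00, Thu 02:00] → overlaps → counts.
task5 [Wed 18:00, Fri 02:00] → overlapped-by → counts.
task6 [Mon 05:00, Tue 12:00] → before → no.
task7 [Tue 04:00, Thu 20:00] → contains → counts.
task9 [Wed 14:00, Sat 02:00] → overlapped-by → counts.
Total: 5.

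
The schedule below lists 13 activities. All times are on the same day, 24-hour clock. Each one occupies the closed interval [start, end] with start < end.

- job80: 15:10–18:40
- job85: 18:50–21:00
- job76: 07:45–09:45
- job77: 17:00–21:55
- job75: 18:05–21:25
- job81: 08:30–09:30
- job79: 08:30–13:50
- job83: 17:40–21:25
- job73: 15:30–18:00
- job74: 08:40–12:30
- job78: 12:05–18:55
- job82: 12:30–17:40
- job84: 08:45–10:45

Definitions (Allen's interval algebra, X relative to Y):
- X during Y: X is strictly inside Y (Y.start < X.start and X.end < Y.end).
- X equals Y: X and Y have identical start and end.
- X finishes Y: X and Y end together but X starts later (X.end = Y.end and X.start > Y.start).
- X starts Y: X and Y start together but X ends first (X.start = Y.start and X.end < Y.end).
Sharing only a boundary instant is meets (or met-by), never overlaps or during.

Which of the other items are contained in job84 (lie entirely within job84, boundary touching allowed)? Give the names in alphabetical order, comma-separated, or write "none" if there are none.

Target job84 = [08:45, 10:45].
job73 [15:30, 18:00] → after → no.
job74 [08:40, 12:30] → contains → no.
job75 [18:05, 21:25] → after → no.
job76 [07:45, 09:45] → overlaps → no.
job77 [17:00, 21:55] → after → no.
job78 [12:05, 18:55] → after → no.
job79 [08:30, 13:50] → contains → no.
job80 [15:10, 18:40] → after → no.
job81 [08:30, 09:30] → overlaps → no.
job82 [12:30, 17:40] → after → no.
job83 [17:40, 21:25] → after → no.
job85 [18:50, 21:00] → after → no.
Result: none.

none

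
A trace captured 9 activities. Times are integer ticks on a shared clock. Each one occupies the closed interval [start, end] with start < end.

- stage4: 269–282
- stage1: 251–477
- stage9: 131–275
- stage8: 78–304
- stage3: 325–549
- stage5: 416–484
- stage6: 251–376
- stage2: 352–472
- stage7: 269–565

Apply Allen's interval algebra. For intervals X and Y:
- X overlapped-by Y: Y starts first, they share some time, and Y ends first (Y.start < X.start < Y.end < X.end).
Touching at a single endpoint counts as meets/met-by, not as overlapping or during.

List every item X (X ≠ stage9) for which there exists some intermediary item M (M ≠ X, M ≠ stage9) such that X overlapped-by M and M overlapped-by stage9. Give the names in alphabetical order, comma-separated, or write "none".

Target stage9 = [131, 275].
Intermediaries M with M overlapped-by stage9: stage1, stage4, stage6, stage7.
Via stage1 — items with X overlapped-by stage1: stage3, stage5, stage7.
Via stage4 — items with X overlapped-by stage4: none.
Via stage6 — items with X overlapped-by stage6: stage2, stage3, stage7.
Via stage7 — items with X overlapped-by stage7: none.
Union: stage2, stage3, stage5, stage7.

stage2, stage3, stage5, stage7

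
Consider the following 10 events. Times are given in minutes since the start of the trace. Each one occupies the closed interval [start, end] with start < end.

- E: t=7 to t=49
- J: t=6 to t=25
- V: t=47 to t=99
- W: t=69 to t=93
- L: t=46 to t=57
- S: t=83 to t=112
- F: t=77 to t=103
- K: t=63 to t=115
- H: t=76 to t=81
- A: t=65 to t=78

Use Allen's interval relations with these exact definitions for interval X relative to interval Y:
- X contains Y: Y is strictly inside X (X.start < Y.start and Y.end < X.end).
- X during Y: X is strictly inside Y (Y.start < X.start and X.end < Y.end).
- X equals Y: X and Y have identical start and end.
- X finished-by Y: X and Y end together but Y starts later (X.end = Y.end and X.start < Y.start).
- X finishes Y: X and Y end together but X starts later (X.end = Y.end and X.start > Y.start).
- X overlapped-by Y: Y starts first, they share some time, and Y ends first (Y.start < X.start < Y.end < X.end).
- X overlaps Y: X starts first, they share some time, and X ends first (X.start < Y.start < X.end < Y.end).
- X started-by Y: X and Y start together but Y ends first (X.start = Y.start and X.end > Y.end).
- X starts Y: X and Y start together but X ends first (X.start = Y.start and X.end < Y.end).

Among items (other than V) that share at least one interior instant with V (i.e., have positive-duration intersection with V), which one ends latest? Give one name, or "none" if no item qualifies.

K

Target V = [t=47, t=99].
A [t=65, t=78] → during → candidate.
E [t=7, t=49] → overlaps → candidate.
F [t=77, t=103] → overlapped-by → candidate.
H [t=76, t=81] → during → candidate.
J [t=6, t=25] → before → excluded.
K [t=63, t=115] → overlapped-by → candidate.
L [t=46, t=57] → overlaps → candidate.
S [t=83, t=112] → overlapped-by → candidate.
W [t=69, t=93] → during → candidate.
Among candidates, latest end is t=115 → K.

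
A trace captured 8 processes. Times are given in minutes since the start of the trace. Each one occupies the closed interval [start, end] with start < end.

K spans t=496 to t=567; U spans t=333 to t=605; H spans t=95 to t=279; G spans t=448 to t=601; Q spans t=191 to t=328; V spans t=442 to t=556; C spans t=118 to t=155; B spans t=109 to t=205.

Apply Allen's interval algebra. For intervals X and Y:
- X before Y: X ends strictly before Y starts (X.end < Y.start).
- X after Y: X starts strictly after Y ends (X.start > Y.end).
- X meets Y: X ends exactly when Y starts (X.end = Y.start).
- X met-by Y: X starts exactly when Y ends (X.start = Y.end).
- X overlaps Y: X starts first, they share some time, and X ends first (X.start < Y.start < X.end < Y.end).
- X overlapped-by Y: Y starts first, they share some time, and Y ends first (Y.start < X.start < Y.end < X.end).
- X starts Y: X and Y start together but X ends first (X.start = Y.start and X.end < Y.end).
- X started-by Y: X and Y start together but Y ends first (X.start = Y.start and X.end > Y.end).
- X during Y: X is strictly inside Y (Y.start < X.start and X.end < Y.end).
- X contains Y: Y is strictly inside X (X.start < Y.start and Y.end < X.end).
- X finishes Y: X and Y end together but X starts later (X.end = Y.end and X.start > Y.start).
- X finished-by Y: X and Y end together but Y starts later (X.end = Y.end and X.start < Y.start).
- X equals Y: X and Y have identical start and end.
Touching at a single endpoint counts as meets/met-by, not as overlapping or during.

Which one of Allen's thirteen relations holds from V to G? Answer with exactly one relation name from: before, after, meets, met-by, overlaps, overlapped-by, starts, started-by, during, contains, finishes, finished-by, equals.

overlaps

V = [t=442, t=556]; G = [t=448, t=601].
Compare endpoints: V.start < G.start, V.start < G.end, V.end > G.start, V.end < G.end.
That pattern is 'overlaps'.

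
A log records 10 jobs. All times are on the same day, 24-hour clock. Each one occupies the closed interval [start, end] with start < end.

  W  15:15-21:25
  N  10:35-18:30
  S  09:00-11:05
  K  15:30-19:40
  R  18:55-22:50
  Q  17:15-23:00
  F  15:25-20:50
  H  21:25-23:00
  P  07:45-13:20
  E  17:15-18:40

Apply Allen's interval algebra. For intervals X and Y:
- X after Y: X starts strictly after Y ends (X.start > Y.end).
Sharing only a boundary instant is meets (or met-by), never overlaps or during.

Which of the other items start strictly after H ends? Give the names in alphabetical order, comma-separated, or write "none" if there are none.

none

Target H = [21:25, 23:00].
E [17:15, 18:40] → before → no.
F [15:25, 20:50] → before → no.
K [15:30, 19:40] → before → no.
N [10:35, 18:30] → before → no.
P [07:45, 13:20] → before → no.
Q [17:15, 23:00] → finished-by → no.
R [18:55, 22:50] → overlaps → no.
S [09:00, 11:05] → before → no.
W [15:15, 21:25] → meets → no.
Result: none.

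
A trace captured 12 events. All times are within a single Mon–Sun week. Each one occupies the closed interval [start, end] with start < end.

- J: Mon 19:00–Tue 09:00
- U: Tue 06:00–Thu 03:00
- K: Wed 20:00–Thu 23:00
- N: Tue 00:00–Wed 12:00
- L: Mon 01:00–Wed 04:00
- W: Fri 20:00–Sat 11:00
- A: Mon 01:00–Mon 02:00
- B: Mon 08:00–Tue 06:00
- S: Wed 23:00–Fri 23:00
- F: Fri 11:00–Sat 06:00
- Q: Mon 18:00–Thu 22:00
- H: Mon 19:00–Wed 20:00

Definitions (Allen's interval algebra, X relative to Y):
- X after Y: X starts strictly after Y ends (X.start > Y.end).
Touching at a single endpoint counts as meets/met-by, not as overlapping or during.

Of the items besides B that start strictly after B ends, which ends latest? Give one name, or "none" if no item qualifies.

W

Target B = [Mon 08:00, Tue 06:00].
A [Mon 01:00, Mon 02:00] → before → excluded.
F [Fri 11:00, Sat 06:00] → after → candidate.
H [Mon 19:00, Wed 20:00] → overlapped-by → excluded.
J [Mon 19:00, Tue 09:00] → overlapped-by → excluded.
K [Wed 20:00, Thu 23:00] → after → candidate.
L [Mon 01:00, Wed 04:00] → contains → excluded.
N [Tue 00:00, Wed 12:00] → overlapped-by → excluded.
Q [Mon 18:00, Thu 22:00] → overlapped-by → excluded.
S [Wed 23:00, Fri 23:00] → after → candidate.
U [Tue 06:00, Thu 03:00] → met-by → excluded.
W [Fri 20:00, Sat 11:00] → after → candidate.
Among candidates, latest end is Sat 11:00 → W.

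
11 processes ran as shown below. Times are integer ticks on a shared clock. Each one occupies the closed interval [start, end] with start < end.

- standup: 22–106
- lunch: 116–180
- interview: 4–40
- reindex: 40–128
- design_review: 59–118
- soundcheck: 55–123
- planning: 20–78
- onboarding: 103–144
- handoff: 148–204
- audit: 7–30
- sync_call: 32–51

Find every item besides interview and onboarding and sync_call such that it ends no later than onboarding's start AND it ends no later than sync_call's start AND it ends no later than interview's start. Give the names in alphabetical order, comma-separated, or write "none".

none

Conditions: its end is no later than onboarding's start (X.end <= 103) AND its end is no later than sync_call's start (X.end <= 32) AND its end is no later than interview's start (X.end <= 4).
audit: end 30 <= 103? ✓; end 30 <= 32? ✓; end 30 <= 4? ✗ → no.
design_review: end 118 <= 103? ✗; end 118 <= 32? ✗; end 118 <= 4? ✗ → no.
handoff: end 204 <= 103? ✗; end 204 <= 32? ✗; end 204 <= 4? ✗ → no.
lunch: end 180 <= 103? ✗; end 180 <= 32? ✗; end 180 <= 4? ✗ → no.
planning: end 78 <= 103? ✓; end 78 <= 32? ✗; end 78 <= 4? ✗ → no.
reindex: end 128 <= 103? ✗; end 128 <= 32? ✗; end 128 <= 4? ✗ → no.
soundcheck: end 123 <= 103? ✗; end 123 <= 32? ✗; end 123 <= 4? ✗ → no.
standup: end 106 <= 103? ✗; end 106 <= 32? ✗; end 106 <= 4? ✗ → no.
Result: none.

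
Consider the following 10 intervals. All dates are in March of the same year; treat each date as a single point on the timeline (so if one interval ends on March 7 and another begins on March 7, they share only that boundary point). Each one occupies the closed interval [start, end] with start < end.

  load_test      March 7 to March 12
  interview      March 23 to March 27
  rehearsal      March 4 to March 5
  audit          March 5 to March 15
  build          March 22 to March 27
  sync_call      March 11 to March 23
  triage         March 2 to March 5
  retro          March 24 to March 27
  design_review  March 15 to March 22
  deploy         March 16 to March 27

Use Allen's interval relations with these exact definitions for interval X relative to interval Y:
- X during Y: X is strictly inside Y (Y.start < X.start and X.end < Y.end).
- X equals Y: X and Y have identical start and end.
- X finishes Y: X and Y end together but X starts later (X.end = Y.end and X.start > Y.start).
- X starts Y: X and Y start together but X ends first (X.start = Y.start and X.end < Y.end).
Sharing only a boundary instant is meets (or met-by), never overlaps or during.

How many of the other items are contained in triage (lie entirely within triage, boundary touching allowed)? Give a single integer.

1

Target triage = [March 2, March 5].
audit [March 5, March 15] → met-by → no.
build [March 22, March 27] → after → no.
deploy [March 16, March 27] → after → no.
design_review [March 15, March 22] → after → no.
interview [March 23, March 27] → after → no.
load_test [March 7, March 12] → after → no.
rehearsal [March 4, March 5] → finishes → counts.
retro [March 24, March 27] → after → no.
sync_call [March 11, March 23] → after → no.
Total: 1.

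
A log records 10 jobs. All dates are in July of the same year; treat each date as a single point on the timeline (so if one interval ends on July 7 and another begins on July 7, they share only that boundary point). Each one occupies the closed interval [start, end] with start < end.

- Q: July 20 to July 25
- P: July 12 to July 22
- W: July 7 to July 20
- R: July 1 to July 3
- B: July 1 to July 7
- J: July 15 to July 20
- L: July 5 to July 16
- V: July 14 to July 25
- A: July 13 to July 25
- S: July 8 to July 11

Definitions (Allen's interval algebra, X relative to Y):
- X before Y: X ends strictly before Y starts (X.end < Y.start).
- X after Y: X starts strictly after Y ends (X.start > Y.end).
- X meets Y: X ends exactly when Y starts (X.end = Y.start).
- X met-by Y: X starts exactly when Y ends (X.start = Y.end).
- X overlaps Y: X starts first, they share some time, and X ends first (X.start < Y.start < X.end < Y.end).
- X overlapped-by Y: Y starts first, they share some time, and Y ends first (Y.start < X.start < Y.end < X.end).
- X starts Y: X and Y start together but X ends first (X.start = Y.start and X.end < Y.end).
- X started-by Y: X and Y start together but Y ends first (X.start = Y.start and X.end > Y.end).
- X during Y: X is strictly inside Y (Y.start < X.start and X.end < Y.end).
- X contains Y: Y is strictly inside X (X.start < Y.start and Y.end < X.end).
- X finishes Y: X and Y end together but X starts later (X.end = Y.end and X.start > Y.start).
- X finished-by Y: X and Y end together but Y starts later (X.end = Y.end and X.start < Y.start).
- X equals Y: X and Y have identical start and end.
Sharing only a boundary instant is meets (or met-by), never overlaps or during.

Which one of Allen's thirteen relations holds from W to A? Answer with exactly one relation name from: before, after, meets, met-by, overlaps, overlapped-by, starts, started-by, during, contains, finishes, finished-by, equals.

W = [July 7, July 20]; A = [July 13, July 25].
Compare endpoints: W.start < A.start, W.start < A.end, W.end > A.start, W.end < A.end.
That pattern is 'overlaps'.

overlaps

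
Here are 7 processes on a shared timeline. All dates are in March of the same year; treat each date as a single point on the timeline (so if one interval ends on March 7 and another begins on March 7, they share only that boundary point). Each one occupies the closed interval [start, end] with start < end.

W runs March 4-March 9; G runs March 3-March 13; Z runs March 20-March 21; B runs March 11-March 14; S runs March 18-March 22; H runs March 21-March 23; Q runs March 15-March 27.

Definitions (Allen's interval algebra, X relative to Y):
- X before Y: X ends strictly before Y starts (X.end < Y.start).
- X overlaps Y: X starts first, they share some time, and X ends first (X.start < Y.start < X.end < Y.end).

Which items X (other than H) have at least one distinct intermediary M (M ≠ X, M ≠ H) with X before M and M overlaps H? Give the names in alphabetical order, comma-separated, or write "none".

B, G, W

Target H = [March 21, March 23].
Intermediaries M with M overlaps H: S.
Via S — items with X before S: B, G, W.
Union: B, G, W.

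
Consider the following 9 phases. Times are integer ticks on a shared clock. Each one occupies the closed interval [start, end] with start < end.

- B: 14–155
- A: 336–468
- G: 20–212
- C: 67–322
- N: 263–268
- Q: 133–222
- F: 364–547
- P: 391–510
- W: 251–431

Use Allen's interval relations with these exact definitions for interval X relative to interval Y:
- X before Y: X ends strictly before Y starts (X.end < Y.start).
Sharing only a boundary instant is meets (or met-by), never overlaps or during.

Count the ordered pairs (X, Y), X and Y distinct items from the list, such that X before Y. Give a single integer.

21

Checking all 72 ordered pairs for relation 'before'; matching pairs in alphabetical order:
(B, A): B before A ✓
(B, F): B before F ✓
(B, N): B before N ✓
(B, P): B before P ✓
(B, W): B before W ✓
(C, A): C before A ✓
(C, F): C before F ✓
(C, P): C before P ✓
(G, A): G before A ✓
(G, F): G before F ✓
(G, N): G before N ✓
(G, P): G before P ✓
(G, W): G before W ✓
(N, A): N before A ✓
(N, F): N before F ✓
(N, P): N before P ✓
(Q, A): Q before A ✓
(Q, F): Q before F ✓
(Q, N): Q before N ✓
(Q, P): Q before P ✓
(Q, W): Q before W ✓
Count: 21.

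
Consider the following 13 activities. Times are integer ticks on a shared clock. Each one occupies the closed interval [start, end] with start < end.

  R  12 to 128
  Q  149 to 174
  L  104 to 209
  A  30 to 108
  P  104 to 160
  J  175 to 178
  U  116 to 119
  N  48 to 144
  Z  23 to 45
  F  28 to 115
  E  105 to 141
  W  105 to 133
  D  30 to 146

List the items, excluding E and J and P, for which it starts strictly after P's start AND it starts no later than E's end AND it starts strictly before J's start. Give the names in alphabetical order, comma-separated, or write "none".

U, W

Conditions: its start is strictly after P's start (X.start > 104) AND its start is no later than E's end (X.start <= 141) AND its start is strictly before J's start (X.start < 175).
A: start 30 > 104? ✗; start 30 <= 141? ✓; start 30 < 175? ✓ → no.
D: start 30 > 104? ✗; start 30 <= 141? ✓; start 30 < 175? ✓ → no.
F: start 28 > 104? ✗; start 28 <= 141? ✓; start 28 < 175? ✓ → no.
L: start 104 > 104? ✗; start 104 <= 141? ✓; start 104 < 175? ✓ → no.
N: start 48 > 104? ✗; start 48 <= 141? ✓; start 48 < 175? ✓ → no.
Q: start 149 > 104? ✓; start 149 <= 141? ✗; start 149 < 175? ✓ → no.
R: start 12 > 104? ✗; start 12 <= 141? ✓; start 12 < 175? ✓ → no.
U: start 116 > 104? ✓; start 116 <= 141? ✓; start 116 < 175? ✓ → yes.
W: start 105 > 104? ✓; start 105 <= 141? ✓; start 105 < 175? ✓ → yes.
Z: start 23 > 104? ✗; start 23 <= 141? ✓; start 23 < 175? ✓ → no.
Result: U, W.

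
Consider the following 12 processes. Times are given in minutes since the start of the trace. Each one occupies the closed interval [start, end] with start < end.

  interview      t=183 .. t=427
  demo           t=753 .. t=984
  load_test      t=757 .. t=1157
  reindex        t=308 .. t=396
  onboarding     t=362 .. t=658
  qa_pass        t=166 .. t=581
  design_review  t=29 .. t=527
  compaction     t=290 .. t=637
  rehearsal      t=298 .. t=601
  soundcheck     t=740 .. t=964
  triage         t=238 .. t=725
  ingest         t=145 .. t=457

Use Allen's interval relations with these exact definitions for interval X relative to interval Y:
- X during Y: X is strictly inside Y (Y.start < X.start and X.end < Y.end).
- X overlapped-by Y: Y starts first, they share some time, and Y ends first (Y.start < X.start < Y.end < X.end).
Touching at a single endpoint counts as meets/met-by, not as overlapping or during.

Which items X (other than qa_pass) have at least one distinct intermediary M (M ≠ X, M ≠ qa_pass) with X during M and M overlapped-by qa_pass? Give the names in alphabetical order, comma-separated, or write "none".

compaction, onboarding, rehearsal, reindex

Target qa_pass = [t=166, t=581].
Intermediaries M with M overlapped-by qa_pass: compaction, onboarding, rehearsal, triage.
Via compaction — items with X during compaction: rehearsal, reindex.
Via onboarding — items with X during onboarding: none.
Via rehearsal — items with X during rehearsal: reindex.
Via triage — items with X during triage: compaction, onboarding, rehearsal, reindex.
Union: compaction, onboarding, rehearsal, reindex.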